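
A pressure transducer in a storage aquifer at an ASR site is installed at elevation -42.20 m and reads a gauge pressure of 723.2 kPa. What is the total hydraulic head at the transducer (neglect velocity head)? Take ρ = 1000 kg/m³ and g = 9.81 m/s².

ψ = P/(ρg) = 723.2×1000 / (1000 × 9.81) = 73.72 m.
h = z + ψ = -42.20 + 73.72 = 31.52 m.

h ≈ 31.52 m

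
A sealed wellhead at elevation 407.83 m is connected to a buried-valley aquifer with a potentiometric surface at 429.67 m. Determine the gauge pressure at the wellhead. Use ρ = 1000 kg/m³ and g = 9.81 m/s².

Head above the cap: Δh = 429.67 − 407.83 = 21.84 m.
P = ρgΔh = 1000 × 9.81 × 21.84 = 214250 Pa ≈ 214 kPa.

P ≈ 214 kPa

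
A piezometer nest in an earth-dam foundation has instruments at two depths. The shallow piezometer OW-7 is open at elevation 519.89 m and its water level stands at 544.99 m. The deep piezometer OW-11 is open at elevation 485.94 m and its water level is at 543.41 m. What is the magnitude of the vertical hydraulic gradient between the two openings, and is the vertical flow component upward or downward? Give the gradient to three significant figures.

Total head at OW-7: h = 544.99 m (water level in the standpipe).
Total head at OW-11: h = 543.41 m.
Δh = h(OW-7) − h(OW-11) = 544.99 − 543.41 = 1.58 m.
Vertical separation Δz = 519.89 − 485.94 = 33.95 m.
|i_v| = |Δh| / Δz = 1.58 / 33.95 = 0.0465.
Head is higher in the shallow piezometer, so vertical flow is downward (recharge condition).

|i_v| ≈ 0.0465; vertical flow is downward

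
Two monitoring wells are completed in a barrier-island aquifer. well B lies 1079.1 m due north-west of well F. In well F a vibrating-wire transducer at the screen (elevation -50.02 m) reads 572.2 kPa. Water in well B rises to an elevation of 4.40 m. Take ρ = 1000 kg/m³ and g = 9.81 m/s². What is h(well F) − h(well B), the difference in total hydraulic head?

Pressure head at well F: ψ = P/(ρg) = 572.2×1000 / (1000 × 9.81) = 58.33 m.
Total head at well F: h = z + ψ = -50.02 + 58.33 = 8.31 m.
Total head at well B: h = 4.40 m (water level in the piezometer is the total head).
Head difference: h(well F) − h(well B) = 8.31 − 4.40 = 3.91 m.

Δh ≈ 3.91 m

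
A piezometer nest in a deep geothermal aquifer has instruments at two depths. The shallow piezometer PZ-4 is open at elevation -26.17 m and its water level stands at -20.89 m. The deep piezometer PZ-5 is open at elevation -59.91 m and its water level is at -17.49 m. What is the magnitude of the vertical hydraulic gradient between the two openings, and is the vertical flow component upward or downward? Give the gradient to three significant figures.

|i_v| ≈ 0.101; vertical flow is upward

Total head at PZ-4: h = -20.89 m (water level in the standpipe).
Total head at PZ-5: h = -17.49 m.
Δh = h(PZ-4) − h(PZ-5) = -20.89 − (-17.49) = -3.40 m.
Vertical separation Δz = -26.17 − (-59.91) = 33.74 m.
|i_v| = |Δh| / Δz = 3.40 / 33.74 = 0.101.
Head is higher in the deep piezometer, so vertical flow is upward (discharge condition).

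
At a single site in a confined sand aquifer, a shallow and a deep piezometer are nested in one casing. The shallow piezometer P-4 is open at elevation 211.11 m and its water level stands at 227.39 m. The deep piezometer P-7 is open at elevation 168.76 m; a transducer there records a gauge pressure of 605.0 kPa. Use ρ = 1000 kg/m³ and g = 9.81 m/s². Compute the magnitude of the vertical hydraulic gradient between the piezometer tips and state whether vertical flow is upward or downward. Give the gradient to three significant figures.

|i_v| ≈ 0.0718; vertical flow is upward

Total head at P-4: h = 227.39 m (water level in the standpipe).
Pressure head at P-7: ψ = P/(ρg) = 605.0×1000 / (1000 × 9.81) = 61.67 m.
Total head at P-7: h = z + ψ = 168.76 + 61.67 = 230.43 m.
Δh = h(P-4) − h(P-7) = 227.39 − 230.43 = -3.04 m.
Vertical separation Δz = 211.11 − 168.76 = 42.35 m.
|i_v| = |Δh| / Δz = 3.04 / 42.35 = 0.0718.
Head is higher in the deep piezometer, so vertical flow is upward (discharge condition).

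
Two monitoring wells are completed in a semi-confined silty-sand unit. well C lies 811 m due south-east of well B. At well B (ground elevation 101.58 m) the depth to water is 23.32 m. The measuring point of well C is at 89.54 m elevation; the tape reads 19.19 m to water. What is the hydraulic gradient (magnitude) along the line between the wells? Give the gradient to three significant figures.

i ≈ 0.00975

Total head at well B: h = 101.58 − 23.32 = 78.26 m.
Total head at well C: h = 89.54 − 19.19 = 70.35 m.
Head difference: h(well B) − h(well C) = 78.26 − 70.35 = 7.91 m.
Hydraulic gradient: i = |Δh| / L = 7.91 / 811 = 0.00975.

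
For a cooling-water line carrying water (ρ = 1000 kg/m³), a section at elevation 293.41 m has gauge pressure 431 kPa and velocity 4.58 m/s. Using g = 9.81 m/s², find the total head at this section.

h ≈ 338.41 m

Pressure head ψ = P/(ρg) = 431×1000 / (1000 × 9.81) = 43.93 m.
Velocity head = v²/(2g) = 4.58² / (2 × 9.81) = 1.069 m.
h = z + ψ + v²/(2g) = 293.41 + 43.93 + 1.069 = 338.41 m.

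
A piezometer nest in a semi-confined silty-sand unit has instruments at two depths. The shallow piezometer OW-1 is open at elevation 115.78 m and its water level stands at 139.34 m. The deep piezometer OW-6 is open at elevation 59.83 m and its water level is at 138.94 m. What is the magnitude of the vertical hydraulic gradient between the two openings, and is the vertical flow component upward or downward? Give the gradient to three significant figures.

|i_v| ≈ 0.00715; vertical flow is downward

Total head at OW-1: h = 139.34 m (water level in the standpipe).
Total head at OW-6: h = 138.94 m.
Δh = h(OW-1) − h(OW-6) = 139.34 − 138.94 = 0.40 m.
Vertical separation Δz = 115.78 − 59.83 = 55.95 m.
|i_v| = |Δh| / Δz = 0.40 / 55.95 = 0.00715.
Head is higher in the shallow piezometer, so vertical flow is downward (recharge condition).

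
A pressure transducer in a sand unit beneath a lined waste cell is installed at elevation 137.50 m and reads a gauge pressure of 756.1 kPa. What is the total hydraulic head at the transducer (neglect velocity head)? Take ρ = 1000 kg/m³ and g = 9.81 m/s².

ψ = P/(ρg) = 756.1×1000 / (1000 × 9.81) = 77.07 m.
h = z + ψ = 137.50 + 77.07 = 214.57 m.

h ≈ 214.57 m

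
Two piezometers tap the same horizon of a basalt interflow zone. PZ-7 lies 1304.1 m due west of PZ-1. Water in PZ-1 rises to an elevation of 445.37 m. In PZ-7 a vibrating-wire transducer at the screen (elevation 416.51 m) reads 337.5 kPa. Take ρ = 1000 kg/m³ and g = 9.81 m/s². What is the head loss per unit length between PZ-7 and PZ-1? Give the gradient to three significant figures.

i ≈ 0.00425 m/m

Total head at PZ-1: h = 445.37 m (water level in the piezometer is the total head).
Pressure head at PZ-7: ψ = P/(ρg) = 337.5×1000 / (1000 × 9.81) = 34.40 m.
Total head at PZ-7: h = z + ψ = 416.51 + 34.40 = 450.91 m.
Head difference: h(PZ-1) − h(PZ-7) = 445.37 − 450.91 = -5.54 m.
Hydraulic gradient: i = |Δh| / L = 5.54 / 1304.1 = 0.00425.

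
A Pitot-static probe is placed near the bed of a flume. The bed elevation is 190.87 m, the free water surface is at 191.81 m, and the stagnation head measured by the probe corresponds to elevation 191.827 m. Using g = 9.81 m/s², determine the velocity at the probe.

Near the bed, under hydrostatic conditions, the piezometric head (z + ψ) equals the free-surface elevation, 191.81 m.
Velocity head = total − piezometric = 191.827 − 191.81 = 0.017 m.
v = √(2g·h_v) = √(2 × 9.81 × 0.017) = 0.578 m/s.

v ≈ 0.578 m/s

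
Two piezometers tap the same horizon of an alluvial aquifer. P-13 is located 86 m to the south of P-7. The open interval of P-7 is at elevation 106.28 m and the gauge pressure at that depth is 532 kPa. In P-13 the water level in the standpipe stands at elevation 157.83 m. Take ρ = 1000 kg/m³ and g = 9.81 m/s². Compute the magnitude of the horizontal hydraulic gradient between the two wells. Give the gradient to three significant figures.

i ≈ 0.0312

Pressure head at P-7: ψ = P/(ρg) = 532×1000 / (1000 × 9.81) = 54.23 m.
Total head at P-7: h = z + ψ = 106.28 + 54.23 = 160.51 m.
Total head at P-13: h = 157.83 m (water level in the piezometer is the total head).
Head difference: h(P-7) − h(P-13) = 160.51 − 157.83 = 2.68 m.
Hydraulic gradient: i = |Δh| / L = 2.68 / 86 = 0.0312.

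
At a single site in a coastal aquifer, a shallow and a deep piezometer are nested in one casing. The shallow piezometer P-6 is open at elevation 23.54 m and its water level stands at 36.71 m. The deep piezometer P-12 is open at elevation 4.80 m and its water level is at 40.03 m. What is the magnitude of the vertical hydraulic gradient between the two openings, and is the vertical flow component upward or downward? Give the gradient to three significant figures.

Total head at P-6: h = 36.71 m (water level in the standpipe).
Total head at P-12: h = 40.03 m.
Δh = h(P-6) − h(P-12) = 36.71 − 40.03 = -3.32 m.
Vertical separation Δz = 23.54 − 4.80 = 18.74 m.
|i_v| = |Δh| / Δz = 3.32 / 18.74 = 0.177.
Head is higher in the deep piezometer, so vertical flow is upward (discharge condition).

|i_v| ≈ 0.177; vertical flow is upward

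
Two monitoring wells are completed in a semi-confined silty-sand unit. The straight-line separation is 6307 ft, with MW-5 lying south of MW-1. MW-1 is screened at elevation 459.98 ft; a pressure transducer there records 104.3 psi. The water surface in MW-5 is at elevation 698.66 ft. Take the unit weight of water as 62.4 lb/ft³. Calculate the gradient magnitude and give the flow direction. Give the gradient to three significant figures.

i ≈ 0.000319; groundwater flows toward the south

Pressure head at MW-1: ψ = 144·P/γ = 144 × 104.3 / 62.4 = 240.69 ft.
Total head at MW-1: h = z + ψ = 459.98 + 240.69 = 700.67 ft.
Total head at MW-5: h = 698.66 ft (water level in the piezometer is the total head).
Head difference: h(MW-1) − h(MW-5) = 700.67 − 698.66 = 2.01 ft.
Hydraulic gradient: i = |Δh| / L = 2.01 / 6307 = 0.000319.
Flow is from higher to lower head: from MW-1 toward MW-5, i.e. toward the south.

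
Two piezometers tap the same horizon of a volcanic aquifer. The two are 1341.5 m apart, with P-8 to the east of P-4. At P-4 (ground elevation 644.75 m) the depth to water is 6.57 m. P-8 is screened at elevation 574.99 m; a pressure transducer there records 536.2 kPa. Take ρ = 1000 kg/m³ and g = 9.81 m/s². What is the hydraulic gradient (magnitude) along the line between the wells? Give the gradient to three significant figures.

i ≈ 0.00636

Total head at P-4: h = 644.75 − 6.57 = 638.18 m.
Pressure head at P-8: ψ = P/(ρg) = 536.2×1000 / (1000 × 9.81) = 54.66 m.
Total head at P-8: h = z + ψ = 574.99 + 54.66 = 629.65 m.
Head difference: h(P-4) − h(P-8) = 638.18 − 629.65 = 8.53 m.
Hydraulic gradient: i = |Δh| / L = 8.53 / 1341.5 = 0.00636.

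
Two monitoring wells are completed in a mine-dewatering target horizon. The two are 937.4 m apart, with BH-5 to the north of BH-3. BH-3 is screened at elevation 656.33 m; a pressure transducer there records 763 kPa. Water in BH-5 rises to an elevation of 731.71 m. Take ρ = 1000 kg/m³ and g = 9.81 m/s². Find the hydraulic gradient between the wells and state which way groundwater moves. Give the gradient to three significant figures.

i ≈ 0.00256; groundwater flows toward the north

Pressure head at BH-3: ψ = P/(ρg) = 763×1000 / (1000 × 9.81) = 77.78 m.
Total head at BH-3: h = z + ψ = 656.33 + 77.78 = 734.11 m.
Total head at BH-5: h = 731.71 m (water level in the piezometer is the total head).
Head difference: h(BH-3) − h(BH-5) = 734.11 − 731.71 = 2.40 m.
Hydraulic gradient: i = |Δh| / L = 2.40 / 937.4 = 0.00256.
Flow is from higher to lower head: from BH-3 toward BH-5, i.e. toward the north.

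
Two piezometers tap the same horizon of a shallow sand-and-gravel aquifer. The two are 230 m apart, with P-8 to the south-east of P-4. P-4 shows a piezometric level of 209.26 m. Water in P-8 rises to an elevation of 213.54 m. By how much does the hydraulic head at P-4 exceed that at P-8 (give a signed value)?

Total head at P-4: h = 209.26 m (water level in the piezometer is the total head).
Total head at P-8: h = 213.54 m (water level in the piezometer is the total head).
Head difference: h(P-4) − h(P-8) = 209.26 − 213.54 = -4.28 m.

Δh ≈ -4.28 m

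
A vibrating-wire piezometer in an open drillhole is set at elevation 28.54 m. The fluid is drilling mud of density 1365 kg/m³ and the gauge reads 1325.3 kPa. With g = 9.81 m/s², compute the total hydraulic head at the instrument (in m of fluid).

ψ = P/(ρg) = 1325.3×1000 / (1365 × 9.81) = 98.97 m.
h = z + ψ = 28.54 + 98.97 = 127.51 m.

h ≈ 127.51 m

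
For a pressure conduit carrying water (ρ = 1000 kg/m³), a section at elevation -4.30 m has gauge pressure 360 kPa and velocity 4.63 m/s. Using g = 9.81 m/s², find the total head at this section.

h ≈ 33.49 m

Pressure head ψ = P/(ρg) = 360×1000 / (1000 × 9.81) = 36.70 m.
Velocity head = v²/(2g) = 4.63² / (2 × 9.81) = 1.093 m.
h = z + ψ + v²/(2g) = -4.30 + 36.70 + 1.093 = 33.49 m.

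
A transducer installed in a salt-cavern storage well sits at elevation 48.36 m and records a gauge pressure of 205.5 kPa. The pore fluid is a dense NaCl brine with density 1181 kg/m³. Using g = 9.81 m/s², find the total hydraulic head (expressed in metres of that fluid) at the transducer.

ψ = P/(ρg) = 205.5×1000 / (1181 × 9.81) = 17.74 m.
h = z + ψ = 48.36 + 17.74 = 66.10 m.

h ≈ 66.10 m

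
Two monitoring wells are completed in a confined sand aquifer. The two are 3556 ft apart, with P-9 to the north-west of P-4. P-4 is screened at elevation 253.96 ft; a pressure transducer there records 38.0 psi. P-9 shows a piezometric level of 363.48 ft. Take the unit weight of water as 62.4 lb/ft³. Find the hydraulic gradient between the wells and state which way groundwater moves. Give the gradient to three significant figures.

Pressure head at P-4: ψ = 144·P/γ = 144 × 38.0 / 62.4 = 87.69 ft.
Total head at P-4: h = z + ψ = 253.96 + 87.69 = 341.65 ft.
Total head at P-9: h = 363.48 ft (water level in the piezometer is the total head).
Head difference: h(P-4) − h(P-9) = 341.65 − 363.48 = -21.83 ft.
Hydraulic gradient: i = |Δh| / L = 21.83 / 3556 = 0.00614.
Flow is from higher to lower head: from P-9 toward P-4, i.e. toward the south-east.

i ≈ 0.00614; groundwater flows toward the south-east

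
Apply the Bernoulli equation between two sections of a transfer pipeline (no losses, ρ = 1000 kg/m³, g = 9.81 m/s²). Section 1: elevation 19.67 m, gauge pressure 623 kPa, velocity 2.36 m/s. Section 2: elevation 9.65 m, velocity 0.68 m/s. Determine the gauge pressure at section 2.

Pressure head at 1: ψ₁ = P₁/(ρg) = 623×1000 / (1000 × 9.81) = 63.51 m.
Velocity heads: v₁²/2g = 2.36²/19.62 = 0.284 m; v₂²/2g = 0.68²/19.62 = 0.024 m.
Total head H = z₁ + ψ₁ + v₁²/2g = 19.67 + 63.51 + 0.284 = 83.46 m.
ψ₂ = H − z₂ − v₂²/2g = 83.46 − 9.65 − 0.024 = 73.79 m.
P₂ = ρgψ₂ = 1000 × 9.81 × 73.79 ≈ 724 kPa.

P₂ ≈ 724 kPa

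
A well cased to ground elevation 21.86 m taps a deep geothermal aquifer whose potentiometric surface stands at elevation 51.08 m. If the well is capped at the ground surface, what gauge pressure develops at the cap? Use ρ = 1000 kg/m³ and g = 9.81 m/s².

Head above the cap: Δh = 51.08 − 21.86 = 29.22 m.
P = ρgΔh = 1000 × 9.81 × 29.22 = 286648 Pa ≈ 287 kPa.

P ≈ 287 kPa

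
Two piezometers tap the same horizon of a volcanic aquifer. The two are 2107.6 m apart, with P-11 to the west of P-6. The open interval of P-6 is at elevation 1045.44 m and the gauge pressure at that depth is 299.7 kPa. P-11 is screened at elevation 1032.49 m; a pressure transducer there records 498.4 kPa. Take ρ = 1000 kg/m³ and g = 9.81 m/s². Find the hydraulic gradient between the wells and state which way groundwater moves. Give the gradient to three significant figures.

Pressure head at P-6: ψ = P/(ρg) = 299.7×1000 / (1000 × 9.81) = 30.55 m.
Total head at P-6: h = z + ψ = 1045.44 + 30.55 = 1075.99 m.
Pressure head at P-11: ψ = P/(ρg) = 498.4×1000 / (1000 × 9.81) = 50.81 m.
Total head at P-11: h = z + ψ = 1032.49 + 50.81 = 1083.30 m.
Head difference: h(P-6) − h(P-11) = 1075.99 − 1083.30 = -7.31 m.
Hydraulic gradient: i = |Δh| / L = 7.31 / 2107.6 = 0.00347.
Flow is from higher to lower head: from P-11 toward P-6, i.e. toward the east.

i ≈ 0.00347; groundwater flows toward the east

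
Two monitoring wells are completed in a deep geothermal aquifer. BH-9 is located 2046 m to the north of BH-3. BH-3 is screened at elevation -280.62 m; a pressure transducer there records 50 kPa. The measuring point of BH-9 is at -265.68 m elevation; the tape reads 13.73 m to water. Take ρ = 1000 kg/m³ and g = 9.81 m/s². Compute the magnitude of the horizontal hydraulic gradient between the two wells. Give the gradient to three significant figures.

i ≈ 0.00190

Pressure head at BH-3: ψ = P/(ρg) = 50×1000 / (1000 × 9.81) = 5.10 m.
Total head at BH-3: h = z + ψ = -280.62 + 5.10 = -275.52 m.
Total head at BH-9: h = -265.68 − 13.73 = -279.41 m.
Head difference: h(BH-3) − h(BH-9) = -275.52 − (-279.41) = 3.89 m.
Hydraulic gradient: i = |Δh| / L = 3.89 / 2046 = 0.00190.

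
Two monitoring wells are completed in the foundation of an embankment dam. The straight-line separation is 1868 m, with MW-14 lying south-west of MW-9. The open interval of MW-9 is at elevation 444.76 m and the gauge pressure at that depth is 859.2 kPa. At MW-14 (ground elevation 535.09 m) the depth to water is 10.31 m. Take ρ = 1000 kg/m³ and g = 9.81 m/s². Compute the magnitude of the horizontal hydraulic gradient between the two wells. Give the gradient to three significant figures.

Pressure head at MW-9: ψ = P/(ρg) = 859.2×1000 / (1000 × 9.81) = 87.58 m.
Total head at MW-9: h = z + ψ = 444.76 + 87.58 = 532.34 m.
Total head at MW-14: h = 535.09 − 10.31 = 524.78 m.
Head difference: h(MW-9) − h(MW-14) = 532.34 − 524.78 = 7.56 m.
Hydraulic gradient: i = |Δh| / L = 7.56 / 1868 = 0.00405.

i ≈ 0.00405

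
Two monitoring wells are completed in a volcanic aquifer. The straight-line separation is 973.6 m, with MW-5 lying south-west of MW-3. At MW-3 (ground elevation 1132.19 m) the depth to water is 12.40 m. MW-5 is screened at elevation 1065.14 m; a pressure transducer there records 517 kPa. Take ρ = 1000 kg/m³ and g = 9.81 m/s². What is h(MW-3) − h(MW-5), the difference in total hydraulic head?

Total head at MW-3: h = 1132.19 − 12.40 = 1119.79 m.
Pressure head at MW-5: ψ = P/(ρg) = 517×1000 / (1000 × 9.81) = 52.70 m.
Total head at MW-5: h = z + ψ = 1065.14 + 52.70 = 1117.84 m.
Head difference: h(MW-3) − h(MW-5) = 1119.79 − 1117.84 = 1.95 m.

Δh ≈ 1.95 m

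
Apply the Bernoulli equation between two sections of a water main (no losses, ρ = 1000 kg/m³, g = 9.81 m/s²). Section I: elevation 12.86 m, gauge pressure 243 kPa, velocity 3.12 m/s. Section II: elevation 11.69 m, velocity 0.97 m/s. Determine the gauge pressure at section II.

P₂ ≈ 259 kPa

Pressure head at I: ψ₁ = P₁/(ρg) = 243×1000 / (1000 × 9.81) = 24.77 m.
Velocity heads: v₁²/2g = 3.12²/19.62 = 0.496 m; v₂²/2g = 0.97²/19.62 = 0.048 m.
Total head H = z₁ + ψ₁ + v₁²/2g = 12.86 + 24.77 + 0.496 = 38.13 m.
ψ₂ = H − z₂ − v₂²/2g = 38.13 − 11.69 − 0.048 = 26.39 m.
P₂ = ρgψ₂ = 1000 × 9.81 × 26.39 ≈ 259 kPa.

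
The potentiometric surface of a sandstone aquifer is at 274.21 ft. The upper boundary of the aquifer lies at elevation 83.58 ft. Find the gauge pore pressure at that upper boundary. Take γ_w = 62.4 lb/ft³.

P ≈ 82.6 psi

Pressure head at the aquifer top: ψ = h − z = 274.21 − 83.58 = 190.63 ft.
P = γψ/144 = 62.4 × 190.63 / 144 = 82.6 psi.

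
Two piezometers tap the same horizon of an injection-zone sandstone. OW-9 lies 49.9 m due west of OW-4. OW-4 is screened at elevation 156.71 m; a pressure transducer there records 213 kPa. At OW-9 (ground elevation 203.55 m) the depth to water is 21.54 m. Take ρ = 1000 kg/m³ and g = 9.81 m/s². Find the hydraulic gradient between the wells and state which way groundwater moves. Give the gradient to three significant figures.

Pressure head at OW-4: ψ = P/(ρg) = 213×1000 / (1000 × 9.81) = 21.71 m.
Total head at OW-4: h = z + ψ = 156.71 + 21.71 = 178.42 m.
Total head at OW-9: h = 203.55 − 21.54 = 182.01 m.
Head difference: h(OW-4) − h(OW-9) = 178.42 − 182.01 = -3.59 m.
Hydraulic gradient: i = |Δh| / L = 3.59 / 49.9 = 0.0719.
Flow is from higher to lower head: from OW-9 toward OW-4, i.e. toward the east.

i ≈ 0.0719; groundwater flows toward the east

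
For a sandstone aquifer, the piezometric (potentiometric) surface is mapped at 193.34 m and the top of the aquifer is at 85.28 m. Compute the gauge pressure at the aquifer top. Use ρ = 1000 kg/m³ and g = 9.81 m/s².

Pressure head at the aquifer top: ψ = h − z = 193.34 − 85.28 = 108.06 m.
P = ρgψ = 1000 × 9.81 × 108.06 = 1060069 Pa ≈ 1060 kPa.

P ≈ 1060 kPa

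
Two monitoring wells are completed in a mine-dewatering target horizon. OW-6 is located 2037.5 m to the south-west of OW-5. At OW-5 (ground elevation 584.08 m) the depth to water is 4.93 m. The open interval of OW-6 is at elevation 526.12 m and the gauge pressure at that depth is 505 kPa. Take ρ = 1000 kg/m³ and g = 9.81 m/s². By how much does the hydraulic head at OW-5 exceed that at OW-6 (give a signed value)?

Total head at OW-5: h = 584.08 − 4.93 = 579.15 m.
Pressure head at OW-6: ψ = P/(ρg) = 505×1000 / (1000 × 9.81) = 51.48 m.
Total head at OW-6: h = z + ψ = 526.12 + 51.48 = 577.60 m.
Head difference: h(OW-5) − h(OW-6) = 579.15 − 577.60 = 1.55 m.

Δh ≈ 1.55 m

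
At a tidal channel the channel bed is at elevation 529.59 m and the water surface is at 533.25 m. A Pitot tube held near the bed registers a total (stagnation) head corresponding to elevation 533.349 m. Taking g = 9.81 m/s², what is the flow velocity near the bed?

v ≈ 1.39 m/s

Near the bed, under hydrostatic conditions, the piezometric head (z + ψ) equals the free-surface elevation, 533.25 m.
Velocity head = total − piezometric = 533.349 − 533.25 = 0.099 m.
v = √(2g·h_v) = √(2 × 9.81 × 0.099) = 1.39 m/s.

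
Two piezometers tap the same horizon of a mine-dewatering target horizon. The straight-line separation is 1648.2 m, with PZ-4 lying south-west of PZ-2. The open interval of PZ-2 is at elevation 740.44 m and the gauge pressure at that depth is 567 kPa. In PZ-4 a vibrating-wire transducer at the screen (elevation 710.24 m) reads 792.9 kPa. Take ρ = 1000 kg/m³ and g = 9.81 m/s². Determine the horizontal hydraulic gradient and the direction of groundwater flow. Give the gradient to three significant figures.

i ≈ 0.00435; groundwater flows toward the south-west

Pressure head at PZ-2: ψ = P/(ρg) = 567×1000 / (1000 × 9.81) = 57.80 m.
Total head at PZ-2: h = z + ψ = 740.44 + 57.80 = 798.24 m.
Pressure head at PZ-4: ψ = P/(ρg) = 792.9×1000 / (1000 × 9.81) = 80.83 m.
Total head at PZ-4: h = z + ψ = 710.24 + 80.83 = 791.07 m.
Head difference: h(PZ-2) − h(PZ-4) = 798.24 − 791.07 = 7.17 m.
Hydraulic gradient: i = |Δh| / L = 7.17 / 1648.2 = 0.00435.
Flow is from higher to lower head: from PZ-2 toward PZ-4, i.e. toward the south-west.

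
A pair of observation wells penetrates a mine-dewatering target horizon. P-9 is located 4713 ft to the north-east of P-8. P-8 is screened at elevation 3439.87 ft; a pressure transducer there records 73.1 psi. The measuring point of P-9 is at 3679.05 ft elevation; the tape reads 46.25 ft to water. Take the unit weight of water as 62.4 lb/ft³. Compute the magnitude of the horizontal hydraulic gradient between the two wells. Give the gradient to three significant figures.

Pressure head at P-8: ψ = 144·P/γ = 144 × 73.1 / 62.4 = 168.69 ft.
Total head at P-8: h = z + ψ = 3439.87 + 168.69 = 3608.56 ft.
Total head at P-9: h = 3679.05 − 46.25 = 3632.80 ft.
Head difference: h(P-8) − h(P-9) = 3608.56 − 3632.80 = -24.24 ft.
Hydraulic gradient: i = |Δh| / L = 24.24 / 4713 = 0.00514.

i ≈ 0.00514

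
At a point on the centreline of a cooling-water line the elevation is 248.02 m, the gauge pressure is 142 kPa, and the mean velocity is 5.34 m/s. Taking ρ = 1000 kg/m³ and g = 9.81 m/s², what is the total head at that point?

h ≈ 263.95 m

Pressure head ψ = P/(ρg) = 142×1000 / (1000 × 9.81) = 14.48 m.
Velocity head = v²/(2g) = 5.34² / (2 × 9.81) = 1.453 m.
h = z + ψ + v²/(2g) = 248.02 + 14.48 + 1.453 = 263.95 m.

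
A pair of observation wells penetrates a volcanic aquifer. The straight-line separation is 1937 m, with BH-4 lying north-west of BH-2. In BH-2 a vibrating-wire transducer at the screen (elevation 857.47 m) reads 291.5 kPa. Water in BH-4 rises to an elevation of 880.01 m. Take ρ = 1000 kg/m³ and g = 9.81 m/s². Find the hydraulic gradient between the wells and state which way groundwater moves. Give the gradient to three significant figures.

Pressure head at BH-2: ψ = P/(ρg) = 291.5×1000 / (1000 × 9.81) = 29.71 m.
Total head at BH-2: h = z + ψ = 857.47 + 29.71 = 887.18 m.
Total head at BH-4: h = 880.01 m (water level in the piezometer is the total head).
Head difference: h(BH-2) − h(BH-4) = 887.18 − 880.01 = 7.17 m.
Hydraulic gradient: i = |Δh| / L = 7.17 / 1937 = 0.00370.
Flow is from higher to lower head: from BH-2 toward BH-4, i.e. toward the north-west.

i ≈ 0.00370; groundwater flows toward the north-west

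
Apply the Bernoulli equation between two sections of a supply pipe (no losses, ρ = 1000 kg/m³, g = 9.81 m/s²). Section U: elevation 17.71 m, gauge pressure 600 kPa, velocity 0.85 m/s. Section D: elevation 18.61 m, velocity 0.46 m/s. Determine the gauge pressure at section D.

Pressure head at U: ψ₁ = P₁/(ρg) = 600×1000 / (1000 × 9.81) = 61.16 m.
Velocity heads: v₁²/2g = 0.85²/19.62 = 0.037 m; v₂²/2g = 0.46²/19.62 = 0.011 m.
Total head H = z₁ + ψ₁ + v₁²/2g = 17.71 + 61.16 + 0.037 = 78.91 m.
ψ₂ = H − z₂ − v₂²/2g = 78.91 − 18.61 − 0.011 = 60.29 m.
P₂ = ρgψ₂ = 1000 × 9.81 × 60.29 ≈ 591 kPa.

P₂ ≈ 591 kPa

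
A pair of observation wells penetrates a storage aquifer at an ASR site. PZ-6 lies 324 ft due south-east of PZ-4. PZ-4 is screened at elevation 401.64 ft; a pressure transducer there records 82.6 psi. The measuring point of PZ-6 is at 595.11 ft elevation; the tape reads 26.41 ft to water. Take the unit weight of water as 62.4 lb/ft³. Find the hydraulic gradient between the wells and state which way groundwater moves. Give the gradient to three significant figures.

i ≈ 0.0727; groundwater flows toward the south-east

Pressure head at PZ-4: ψ = 144·P/γ = 144 × 82.6 / 62.4 = 190.62 ft.
Total head at PZ-4: h = z + ψ = 401.64 + 190.62 = 592.26 ft.
Total head at PZ-6: h = 595.11 − 26.41 = 568.70 ft.
Head difference: h(PZ-4) − h(PZ-6) = 592.26 − 568.70 = 23.56 ft.
Hydraulic gradient: i = |Δh| / L = 23.56 / 324 = 0.0727.
Flow is from higher to lower head: from PZ-4 toward PZ-6, i.e. toward the south-east.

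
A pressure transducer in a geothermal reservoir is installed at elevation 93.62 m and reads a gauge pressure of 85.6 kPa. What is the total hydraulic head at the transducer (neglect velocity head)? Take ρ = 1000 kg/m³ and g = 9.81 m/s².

h ≈ 102.35 m

ψ = P/(ρg) = 85.6×1000 / (1000 × 9.81) = 8.73 m.
h = z + ψ = 93.62 + 8.73 = 102.35 m.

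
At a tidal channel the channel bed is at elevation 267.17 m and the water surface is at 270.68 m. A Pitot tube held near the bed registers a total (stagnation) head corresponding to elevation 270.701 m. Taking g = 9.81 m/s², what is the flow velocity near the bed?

Near the bed, under hydrostatic conditions, the piezometric head (z + ψ) equals the free-surface elevation, 270.68 m.
Velocity head = total − piezometric = 270.701 − 270.68 = 0.021 m.
v = √(2g·h_v) = √(2 × 9.81 × 0.021) = 0.642 m/s.

v ≈ 0.642 m/s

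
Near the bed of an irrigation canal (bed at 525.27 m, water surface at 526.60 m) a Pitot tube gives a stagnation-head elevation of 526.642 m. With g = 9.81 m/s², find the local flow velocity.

Near the bed, under hydrostatic conditions, the piezometric head (z + ψ) equals the free-surface elevation, 526.60 m.
Velocity head = total − piezometric = 526.642 − 526.60 = 0.042 m.
v = √(2g·h_v) = √(2 × 9.81 × 0.042) = 0.908 m/s.

v ≈ 0.908 m/s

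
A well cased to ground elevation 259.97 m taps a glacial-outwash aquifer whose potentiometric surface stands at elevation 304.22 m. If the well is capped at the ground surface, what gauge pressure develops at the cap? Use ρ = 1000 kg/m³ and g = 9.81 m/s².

Head above the cap: Δh = 304.22 − 259.97 = 44.25 m.
P = ρgΔh = 1000 × 9.81 × 44.25 = 434092 Pa ≈ 434 kPa.

P ≈ 434 kPa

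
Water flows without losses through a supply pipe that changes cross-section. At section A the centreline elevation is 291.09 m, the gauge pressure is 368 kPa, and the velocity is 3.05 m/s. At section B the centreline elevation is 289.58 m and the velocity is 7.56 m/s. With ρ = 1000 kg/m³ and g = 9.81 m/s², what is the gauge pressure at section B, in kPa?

Pressure head at A: ψ₁ = P₁/(ρg) = 368×1000 / (1000 × 9.81) = 37.51 m.
Velocity heads: v₁²/2g = 3.05²/19.62 = 0.474 m; v₂²/2g = 7.56²/19.62 = 2.913 m.
Total head H = z₁ + ψ₁ + v₁²/2g = 291.09 + 37.51 + 0.474 = 329.07 m.
ψ₂ = H − z₂ − v₂²/2g = 329.07 − 289.58 − 2.913 = 36.58 m.
P₂ = ρgψ₂ = 1000 × 9.81 × 36.58 ≈ 359 kPa.

P₂ ≈ 359 kPa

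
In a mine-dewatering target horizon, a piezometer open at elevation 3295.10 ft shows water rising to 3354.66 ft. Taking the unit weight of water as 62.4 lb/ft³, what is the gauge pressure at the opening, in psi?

Pressure head ψ = h − z = 3354.66 − 3295.10 = 59.56 ft.
P = γ·ψ / 144 = 62.4 × 59.56 / 144 = 25.8 psi.

P ≈ 25.8 psi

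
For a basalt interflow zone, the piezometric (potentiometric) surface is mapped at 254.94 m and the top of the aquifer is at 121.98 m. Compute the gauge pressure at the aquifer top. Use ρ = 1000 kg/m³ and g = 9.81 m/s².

Pressure head at the aquifer top: ψ = h − z = 254.94 − 121.98 = 132.96 m.
P = ρgψ = 1000 × 9.81 × 132.96 = 1304338 Pa ≈ 1300 kPa.

P ≈ 1300 kPa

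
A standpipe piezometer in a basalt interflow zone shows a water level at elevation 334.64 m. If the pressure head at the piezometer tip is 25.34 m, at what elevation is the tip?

z = h − ψ = 334.64 − 25.34 = 309.30 m.

z ≈ 309.30 m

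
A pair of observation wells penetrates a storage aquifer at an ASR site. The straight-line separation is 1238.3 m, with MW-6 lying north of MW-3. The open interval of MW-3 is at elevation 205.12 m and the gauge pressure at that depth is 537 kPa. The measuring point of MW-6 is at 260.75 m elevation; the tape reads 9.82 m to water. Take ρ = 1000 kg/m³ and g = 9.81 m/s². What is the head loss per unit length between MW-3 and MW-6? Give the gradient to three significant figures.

Pressure head at MW-3: ψ = P/(ρg) = 537×1000 / (1000 × 9.81) = 54.74 m.
Total head at MW-3: h = z + ψ = 205.12 + 54.74 = 259.86 m.
Total head at MW-6: h = 260.75 − 9.82 = 250.93 m.
Head difference: h(MW-3) − h(MW-6) = 259.86 − 250.93 = 8.93 m.
Hydraulic gradient: i = |Δh| / L = 8.93 / 1238.3 = 0.00721.

i ≈ 0.00721 m/m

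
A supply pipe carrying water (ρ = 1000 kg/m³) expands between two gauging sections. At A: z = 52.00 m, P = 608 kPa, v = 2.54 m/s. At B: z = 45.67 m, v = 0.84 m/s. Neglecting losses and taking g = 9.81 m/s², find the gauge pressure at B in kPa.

Pressure head at A: ψ₁ = P₁/(ρg) = 608×1000 / (1000 × 9.81) = 61.98 m.
Velocity heads: v₁²/2g = 2.54²/19.62 = 0.329 m; v₂²/2g = 0.84²/19.62 = 0.036 m.
Total head H = z₁ + ψ₁ + v₁²/2g = 52.00 + 61.98 + 0.329 = 114.31 m.
ψ₂ = H − z₂ − v₂²/2g = 114.31 − 45.67 − 0.036 = 68.60 m.
P₂ = ρgψ₂ = 1000 × 9.81 × 68.60 ≈ 673 kPa.

P₂ ≈ 673 kPa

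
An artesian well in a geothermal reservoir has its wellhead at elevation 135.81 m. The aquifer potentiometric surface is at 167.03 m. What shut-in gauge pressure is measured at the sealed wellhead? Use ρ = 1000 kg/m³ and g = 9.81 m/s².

Head above the cap: Δh = 167.03 − 135.81 = 31.22 m.
P = ρgΔh = 1000 × 9.81 × 31.22 = 306268 Pa ≈ 306 kPa.

P ≈ 306 kPa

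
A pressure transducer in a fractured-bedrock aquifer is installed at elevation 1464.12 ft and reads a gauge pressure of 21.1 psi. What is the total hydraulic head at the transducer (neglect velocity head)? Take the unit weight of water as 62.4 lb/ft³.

ψ = 144·P/γ = 144 × 21.1 / 62.4 = 48.69 ft.
h = z + ψ = 1464.12 + 48.69 = 1512.81 ft.

h ≈ 1512.81 ft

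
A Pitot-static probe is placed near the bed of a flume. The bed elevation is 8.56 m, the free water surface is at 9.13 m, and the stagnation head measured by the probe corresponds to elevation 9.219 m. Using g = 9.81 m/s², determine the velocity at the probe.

v ≈ 1.32 m/s

Near the bed, under hydrostatic conditions, the piezometric head (z + ψ) equals the free-surface elevation, 9.13 m.
Velocity head = total − piezometric = 9.219 − 9.13 = 0.089 m.
v = √(2g·h_v) = √(2 × 9.81 × 0.089) = 1.32 m/s.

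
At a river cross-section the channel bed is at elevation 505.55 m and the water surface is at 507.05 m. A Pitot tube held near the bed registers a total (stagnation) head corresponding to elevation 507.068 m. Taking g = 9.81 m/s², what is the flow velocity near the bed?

Near the bed, under hydrostatic conditions, the piezometric head (z + ψ) equals the free-surface elevation, 507.05 m.
Velocity head = total − piezometric = 507.068 − 507.05 = 0.018 m.
v = √(2g·h_v) = √(2 × 9.81 × 0.018) = 0.594 m/s.

v ≈ 0.594 m/s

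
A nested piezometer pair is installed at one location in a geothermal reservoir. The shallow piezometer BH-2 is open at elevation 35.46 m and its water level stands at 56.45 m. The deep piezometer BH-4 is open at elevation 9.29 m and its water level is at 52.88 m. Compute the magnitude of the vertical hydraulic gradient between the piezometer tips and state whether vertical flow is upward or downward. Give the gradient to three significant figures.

|i_v| ≈ 0.136; vertical flow is downward

Total head at BH-2: h = 56.45 m (water level in the standpipe).
Total head at BH-4: h = 52.88 m.
Δh = h(BH-2) − h(BH-4) = 56.45 − 52.88 = 3.57 m.
Vertical separation Δz = 35.46 − 9.29 = 26.17 m.
|i_v| = |Δh| / Δz = 3.57 / 26.17 = 0.136.
Head is higher in the shallow piezometer, so vertical flow is downward (recharge condition).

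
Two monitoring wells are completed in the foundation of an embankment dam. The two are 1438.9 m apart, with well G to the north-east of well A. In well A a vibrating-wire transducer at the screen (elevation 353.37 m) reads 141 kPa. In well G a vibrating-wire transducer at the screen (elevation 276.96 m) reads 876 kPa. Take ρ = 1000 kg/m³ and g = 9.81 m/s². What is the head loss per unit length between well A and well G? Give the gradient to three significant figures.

Pressure head at well A: ψ = P/(ρg) = 141×1000 / (1000 × 9.81) = 14.37 m.
Total head at well A: h = z + ψ = 353.37 + 14.37 = 367.74 m.
Pressure head at well G: ψ = P/(ρg) = 876×1000 / (1000 × 9.81) = 89.30 m.
Total head at well G: h = z + ψ = 276.96 + 89.30 = 366.26 m.
Head difference: h(well A) − h(well G) = 367.74 − 366.26 = 1.48 m.
Hydraulic gradient: i = |Δh| / L = 1.48 / 1438.9 = 0.00103.

i ≈ 0.00103 m/m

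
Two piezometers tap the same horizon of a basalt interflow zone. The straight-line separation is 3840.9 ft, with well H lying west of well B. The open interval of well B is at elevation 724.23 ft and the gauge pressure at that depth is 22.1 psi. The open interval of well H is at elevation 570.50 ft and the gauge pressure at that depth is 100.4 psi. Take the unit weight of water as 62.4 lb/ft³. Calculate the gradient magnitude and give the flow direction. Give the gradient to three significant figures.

Pressure head at well B: ψ = 144·P/γ = 144 × 22.1 / 62.4 = 51.00 ft.
Total head at well B: h = z + ψ = 724.23 + 51.00 = 775.23 ft.
Pressure head at well H: ψ = 144·P/γ = 144 × 100.4 / 62.4 = 231.69 ft.
Total head at well H: h = z + ψ = 570.50 + 231.69 = 802.19 ft.
Head difference: h(well B) − h(well H) = 775.23 − 802.19 = -26.96 ft.
Hydraulic gradient: i = |Δh| / L = 26.96 / 3840.9 = 0.00702.
Flow is from higher to lower head: from well H toward well B, i.e. toward the east.

i ≈ 0.00702; groundwater flows toward the east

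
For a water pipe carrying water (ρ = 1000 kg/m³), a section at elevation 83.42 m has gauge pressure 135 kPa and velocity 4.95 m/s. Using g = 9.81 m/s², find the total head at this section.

h ≈ 98.43 m

Pressure head ψ = P/(ρg) = 135×1000 / (1000 × 9.81) = 13.76 m.
Velocity head = v²/(2g) = 4.95² / (2 × 9.81) = 1.249 m.
h = z + ψ + v²/(2g) = 83.42 + 13.76 + 1.249 = 98.43 m.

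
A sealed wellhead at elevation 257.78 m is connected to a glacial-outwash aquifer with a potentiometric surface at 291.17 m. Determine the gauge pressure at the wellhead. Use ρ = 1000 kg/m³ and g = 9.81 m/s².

P ≈ 328 kPa

Head above the cap: Δh = 291.17 − 257.78 = 33.39 m.
P = ρgΔh = 1000 × 9.81 × 33.39 = 327556 Pa ≈ 328 kPa.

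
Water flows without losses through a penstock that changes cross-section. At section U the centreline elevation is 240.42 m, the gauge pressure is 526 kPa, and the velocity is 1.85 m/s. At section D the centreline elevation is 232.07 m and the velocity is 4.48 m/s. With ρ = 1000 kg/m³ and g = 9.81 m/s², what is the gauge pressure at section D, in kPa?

Pressure head at U: ψ₁ = P₁/(ρg) = 526×1000 / (1000 × 9.81) = 53.62 m.
Velocity heads: v₁²/2g = 1.85²/19.62 = 0.174 m; v₂²/2g = 4.48²/19.62 = 1.023 m.
Total head H = z₁ + ψ₁ + v₁²/2g = 240.42 + 53.62 + 0.174 = 294.21 m.
ψ₂ = H − z₂ − v₂²/2g = 294.21 − 232.07 − 1.023 = 61.12 m.
P₂ = ρgψ₂ = 1000 × 9.81 × 61.12 ≈ 600 kPa.

P₂ ≈ 600 kPa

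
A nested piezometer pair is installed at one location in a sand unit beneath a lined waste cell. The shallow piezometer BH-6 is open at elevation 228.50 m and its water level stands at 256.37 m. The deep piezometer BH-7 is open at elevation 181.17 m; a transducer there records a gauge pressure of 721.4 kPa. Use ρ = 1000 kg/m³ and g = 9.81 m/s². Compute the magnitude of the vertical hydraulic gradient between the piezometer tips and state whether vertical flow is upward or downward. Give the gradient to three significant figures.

Total head at BH-6: h = 256.37 m (water level in the standpipe).
Pressure head at BH-7: ψ = P/(ρg) = 721.4×1000 / (1000 × 9.81) = 73.54 m.
Total head at BH-7: h = z + ψ = 181.17 + 73.54 = 254.71 m.
Δh = h(BH-6) − h(BH-7) = 256.37 − 254.71 = 1.66 m.
Vertical separation Δz = 228.50 − 181.17 = 47.33 m.
|i_v| = |Δh| / Δz = 1.66 / 47.33 = 0.0351.
Head is higher in the shallow piezometer, so vertical flow is downward (recharge condition).

|i_v| ≈ 0.0351; vertical flow is downward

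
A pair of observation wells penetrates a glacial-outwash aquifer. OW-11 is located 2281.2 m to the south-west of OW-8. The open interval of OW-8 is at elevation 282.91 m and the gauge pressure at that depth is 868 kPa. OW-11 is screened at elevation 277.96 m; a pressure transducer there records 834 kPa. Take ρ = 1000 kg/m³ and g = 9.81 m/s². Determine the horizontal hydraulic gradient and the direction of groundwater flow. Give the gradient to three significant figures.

Pressure head at OW-8: ψ = P/(ρg) = 868×1000 / (1000 × 9.81) = 88.48 m.
Total head at OW-8: h = z + ψ = 282.91 + 88.48 = 371.39 m.
Pressure head at OW-11: ψ = P/(ρg) = 834×1000 / (1000 × 9.81) = 85.02 m.
Total head at OW-11: h = z + ψ = 277.96 + 85.02 = 362.98 m.
Head difference: h(OW-8) − h(OW-11) = 371.39 − 362.98 = 8.41 m.
Hydraulic gradient: i = |Δh| / L = 8.41 / 2281.2 = 0.00369.
Flow is from higher to lower head: from OW-8 toward OW-11, i.e. toward the south-west.

i ≈ 0.00369; groundwater flows toward the south-west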